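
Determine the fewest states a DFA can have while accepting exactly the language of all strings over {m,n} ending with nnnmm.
By Myhill–Nerode, count the distinguishable equivalence classes: 6 classes — one per longest suffix of the input that is a prefix of 'nnnmm' (lengths 0 through 5); only the length-5 class is accepting.
6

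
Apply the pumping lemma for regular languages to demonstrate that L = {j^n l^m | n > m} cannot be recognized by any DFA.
Assume L is regular with pumping length p. Idea: pumping down the j-block drops the j-count to at most the l-count.
Choose s = j^(p+1) l^p ∈ L (|s| = 2p+1 ≥ p). By the pumping lemma, s = xyz with |xy| ≤ p, |y| > 0, so y = j^k with k ≥ 1. Take i = 0: xz = j^(p+1−k) l^p. Since k ≥ 1, p+1−k ≤ p, so the number of j's is no longer strictly greater than the number of l's, hence xz ∉ L.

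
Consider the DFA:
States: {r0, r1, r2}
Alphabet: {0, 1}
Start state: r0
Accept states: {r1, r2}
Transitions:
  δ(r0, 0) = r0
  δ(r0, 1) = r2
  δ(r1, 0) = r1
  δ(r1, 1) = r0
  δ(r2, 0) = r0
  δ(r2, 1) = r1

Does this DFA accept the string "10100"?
Processing string "10100":
  r0 --1--> r2
  r2 --0--> r0
  r0 --1--> r2
  r2 --0--> r0
  r0 --0--> r0
Final state: r0
Accept states: {r1, r2}
No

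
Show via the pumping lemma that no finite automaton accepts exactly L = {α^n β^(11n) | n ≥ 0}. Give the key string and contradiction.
Assume L is regular with pumping length p. Idea: pumping the α-block breaks the 1:11 ratio.
Choose s = α^p β^(11p) (length 12p ≥ p). By the pumping lemma, s = xyz with |xy| ≤ p, |y| > 0, so y = α^k with k ≥ 1. Then xy²z = α^(p+k) β^(11p). For this to be in L we would need 11p = 11(p+k), i.e. 11k = 0, contradicting k ≥ 1. So xy²z ∉ L.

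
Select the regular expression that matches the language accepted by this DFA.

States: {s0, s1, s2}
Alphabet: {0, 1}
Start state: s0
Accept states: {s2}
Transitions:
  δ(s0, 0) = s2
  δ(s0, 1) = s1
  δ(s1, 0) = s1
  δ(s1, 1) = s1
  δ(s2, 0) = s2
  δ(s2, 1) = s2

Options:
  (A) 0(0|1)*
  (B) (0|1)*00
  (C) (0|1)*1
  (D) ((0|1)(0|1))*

Check each option against the DFA on short strings; one disagreement eliminates an option:
  (A) 0(0|1)*: agrees with the DFA on every string of length ≤ 6
  (B) (0|1)*00: on '0' the DFA goes s0 → s2 and accepts (s2 ∈ Accept), but the regex does not match it → eliminate
  (C) (0|1)*1: on '0' the DFA goes s0 → s2 and accepts (s2 ∈ Accept), but the regex does not match it → eliminate
  (D) ((0|1)(0|1))*: on ε the DFA stays in s0 and rejects (s0 ∉ Accept), but the regex matches it → eliminate
Only (A) is consistent with the DFA.
(A) 0(0|1)*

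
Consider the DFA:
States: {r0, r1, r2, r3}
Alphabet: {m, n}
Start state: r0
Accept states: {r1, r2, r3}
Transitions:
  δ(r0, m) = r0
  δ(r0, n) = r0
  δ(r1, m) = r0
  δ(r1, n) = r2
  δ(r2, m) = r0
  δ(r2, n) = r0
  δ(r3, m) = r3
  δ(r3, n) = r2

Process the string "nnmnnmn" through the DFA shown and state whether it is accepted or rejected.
Processing string "nnmnnmn":
  r0 --n--> r0
  r0 --n--> r0
  r0 --m--> r0
  r0 --n--> r0
  r0 --n--> r0
  r0 --m--> r0
  r0 --n--> r0
Final state: r0
Accept states: {r1, r2, r3}
No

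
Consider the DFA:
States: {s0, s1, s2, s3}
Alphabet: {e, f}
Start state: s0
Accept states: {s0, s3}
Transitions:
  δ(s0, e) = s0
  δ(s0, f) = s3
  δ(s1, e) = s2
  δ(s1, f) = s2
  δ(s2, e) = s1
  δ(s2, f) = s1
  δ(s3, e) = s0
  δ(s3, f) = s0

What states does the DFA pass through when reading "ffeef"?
read 'f': s0 → s3
  read 'f': s3 → s0
  read 'e': s0 → s0
  read 'e': s0 → s0
  read 'f': s0 → s3
s0 -> s3 -> s0 -> s0 -> s0 -> s3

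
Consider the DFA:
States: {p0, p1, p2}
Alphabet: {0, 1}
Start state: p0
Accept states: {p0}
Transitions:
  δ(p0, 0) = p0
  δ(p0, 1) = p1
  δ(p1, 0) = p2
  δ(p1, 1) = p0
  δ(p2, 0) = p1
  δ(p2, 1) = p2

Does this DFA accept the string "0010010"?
Processing string "0010010":
  p0 --0--> p0
  p0 --0--> p0
  p0 --1--> p1
  p1 --0--> p2
  p2 --0--> p1
  p1 --1--> p0
  p0 --0--> p0
Final state: p0
Accept states: {p0}
Yes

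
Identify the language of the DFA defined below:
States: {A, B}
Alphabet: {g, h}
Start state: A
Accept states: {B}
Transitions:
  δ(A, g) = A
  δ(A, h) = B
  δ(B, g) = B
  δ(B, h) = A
Testing a few strings:
  'hg' → accept
  'hgg' → accept
  'hgh' → reject
  'gg' → reject
State roles: A=even number of h's so far; B=odd number of h's so far
All strings over {g,h} with an odd number of h's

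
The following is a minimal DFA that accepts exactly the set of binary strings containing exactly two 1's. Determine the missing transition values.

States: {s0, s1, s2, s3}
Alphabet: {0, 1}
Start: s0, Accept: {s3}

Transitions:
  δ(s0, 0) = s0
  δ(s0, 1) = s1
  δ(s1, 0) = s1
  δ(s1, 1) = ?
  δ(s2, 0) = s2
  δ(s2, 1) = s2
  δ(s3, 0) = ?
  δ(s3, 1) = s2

From the language and accept set, identify what each state tracks — s0: zero 1's; s1: one 1; s2: ≥ three 1's (dead); s3: two 1's.
Each missing δ(q, a) is the state matching the new tracked value after reading a.
δ(s1, 1) = s3; δ(s3, 0) = s3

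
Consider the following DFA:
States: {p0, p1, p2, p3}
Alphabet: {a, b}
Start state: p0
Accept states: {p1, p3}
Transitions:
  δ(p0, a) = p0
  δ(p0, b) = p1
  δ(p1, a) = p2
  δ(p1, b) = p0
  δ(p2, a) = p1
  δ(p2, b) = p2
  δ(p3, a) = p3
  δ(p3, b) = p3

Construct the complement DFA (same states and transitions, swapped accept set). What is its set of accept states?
Complement accept states = All states \ Original accept states
= {p0, p1, p2, p3} \ {p1, p3}
{p0, p2}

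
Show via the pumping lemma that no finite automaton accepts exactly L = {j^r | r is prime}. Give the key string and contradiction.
Assume L is regular with pumping length p. Idea: pumping by a suitable count produces a composite length.
Let q be a prime with q ≥ p and choose s = j^q ∈ L. By the pumping lemma, s = xyz with |xy| ≤ p, |y| = k ≥ 1. Take i = q+1: |xy^(q+1)z| = q + q·k = q(1+k). Since q ≥ 2 and 1+k ≥ 2, q(1+k) is composite, so xy^(q+1)z ∉ L.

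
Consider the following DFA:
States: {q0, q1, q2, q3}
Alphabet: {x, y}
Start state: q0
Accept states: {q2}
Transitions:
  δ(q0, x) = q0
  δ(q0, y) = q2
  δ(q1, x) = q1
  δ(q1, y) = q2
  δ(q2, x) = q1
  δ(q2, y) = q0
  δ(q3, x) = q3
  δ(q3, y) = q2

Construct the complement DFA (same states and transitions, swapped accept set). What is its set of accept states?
Complement accept states = All states \ Original accept states
= {q0, q1, q2, q3} \ {q2}
{q0, q1, q3}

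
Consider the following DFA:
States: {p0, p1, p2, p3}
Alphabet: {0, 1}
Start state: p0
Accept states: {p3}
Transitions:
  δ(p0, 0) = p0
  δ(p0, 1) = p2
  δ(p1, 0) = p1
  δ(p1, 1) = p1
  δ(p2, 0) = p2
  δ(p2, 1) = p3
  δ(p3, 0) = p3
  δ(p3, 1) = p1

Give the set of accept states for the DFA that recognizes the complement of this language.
Complement accept states = All states \ Original accept states
= {p0, p1, p2, p3} \ {p3}
{p0, p1, p2}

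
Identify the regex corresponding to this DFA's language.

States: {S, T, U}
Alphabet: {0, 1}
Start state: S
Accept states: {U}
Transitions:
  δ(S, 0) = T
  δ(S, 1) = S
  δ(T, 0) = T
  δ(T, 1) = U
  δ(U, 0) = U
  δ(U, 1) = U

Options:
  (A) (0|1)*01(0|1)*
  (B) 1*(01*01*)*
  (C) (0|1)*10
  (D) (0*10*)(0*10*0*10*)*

Check each option against the DFA on short strings; one disagreement eliminates an option:
  (A) (0|1)*01(0|1)*: agrees with the DFA on every string of length ≤ 6
  (B) 1*(01*01*)*: on ε the DFA stays in S and rejects (S ∉ Accept), but the regex matches it → eliminate
  (C) (0|1)*10: on '01' the DFA goes S → T → U and accepts (U ∈ Accept), but the regex does not match it → eliminate
  (D) (0*10*)(0*10*0*10*)*: on '1' the DFA goes S → S and rejects (S ∉ Accept), but the regex matches it → eliminate
Only (A) is consistent with the DFA.
(A) (0|1)*01(0|1)*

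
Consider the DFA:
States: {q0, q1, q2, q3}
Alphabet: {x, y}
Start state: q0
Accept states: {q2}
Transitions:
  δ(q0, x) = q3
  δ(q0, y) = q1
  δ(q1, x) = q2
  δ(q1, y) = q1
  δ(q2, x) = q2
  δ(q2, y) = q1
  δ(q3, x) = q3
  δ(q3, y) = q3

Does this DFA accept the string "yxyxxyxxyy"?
Processing string "yxyxxyxxyy":
  q0 --y--> q1
  q1 --x--> q2
  q2 --y--> q1
  q1 --x--> q2
  q2 --x--> q2
  q2 --y--> q1
  q1 --x--> q2
  q2 --x--> q2
  q2 --y--> q1
  q1 --y--> q1
Final state: q1
Accept states: {q2}
No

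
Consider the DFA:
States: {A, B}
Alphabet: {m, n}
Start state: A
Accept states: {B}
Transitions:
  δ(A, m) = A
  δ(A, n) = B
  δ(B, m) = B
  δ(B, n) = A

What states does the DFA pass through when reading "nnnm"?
read 'n': A → B
  read 'n': B → A
  read 'n': A → B
  read 'm': B → B
A -> B -> A -> B -> B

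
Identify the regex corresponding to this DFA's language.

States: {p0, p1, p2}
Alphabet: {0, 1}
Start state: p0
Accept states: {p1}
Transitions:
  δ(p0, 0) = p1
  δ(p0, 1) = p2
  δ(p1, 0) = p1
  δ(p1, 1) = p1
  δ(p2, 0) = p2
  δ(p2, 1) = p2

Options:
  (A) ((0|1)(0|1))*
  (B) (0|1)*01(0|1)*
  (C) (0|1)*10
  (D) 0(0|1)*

Check each option against the DFA on short strings; one disagreement eliminates an option:
  (A) ((0|1)(0|1))*: on ε the DFA stays in p0 and rejects (p0 ∉ Accept), but the regex matches it → eliminate
  (B) (0|1)*01(0|1)*: on '0' the DFA goes p0 → p1 and accepts (p1 ∈ Accept), but the regex does not match it → eliminate
  (C) (0|1)*10: on '0' the DFA goes p0 → p1 and accepts (p1 ∈ Accept), but the regex does not match it → eliminate
  (D) 0(0|1)*: agrees with the DFA on every string of length ≤ 6
Only (D) is consistent with the DFA.
(D) 0(0|1)*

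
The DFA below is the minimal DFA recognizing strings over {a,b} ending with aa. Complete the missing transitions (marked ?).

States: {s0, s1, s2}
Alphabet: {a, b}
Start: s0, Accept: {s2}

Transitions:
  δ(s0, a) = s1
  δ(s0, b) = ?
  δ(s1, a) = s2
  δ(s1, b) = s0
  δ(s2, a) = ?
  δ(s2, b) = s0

From the language and accept set, identify what each state tracks — s0: last symbol not a; s1: one trailing a; s2: two trailing a's.
Each missing δ(q, a) is the state matching the new tracked value after reading a.
δ(s0, b) = s0; δ(s2, a) = s2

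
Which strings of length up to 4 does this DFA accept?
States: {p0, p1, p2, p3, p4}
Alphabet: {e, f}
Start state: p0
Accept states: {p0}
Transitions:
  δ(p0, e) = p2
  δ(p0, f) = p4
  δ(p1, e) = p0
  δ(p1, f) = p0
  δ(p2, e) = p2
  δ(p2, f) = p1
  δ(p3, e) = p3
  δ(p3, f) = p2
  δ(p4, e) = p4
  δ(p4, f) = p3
ε, efe, eff, eefe, eeff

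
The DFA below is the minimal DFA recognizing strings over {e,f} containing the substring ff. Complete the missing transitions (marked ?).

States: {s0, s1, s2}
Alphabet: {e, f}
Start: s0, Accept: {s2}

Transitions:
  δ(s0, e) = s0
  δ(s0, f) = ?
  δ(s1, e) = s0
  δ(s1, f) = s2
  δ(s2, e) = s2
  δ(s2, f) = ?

From the language and accept set, identify what each state tracks — s0: no progress toward ff; s1: one trailing f; s2: substring ff seen.
Each missing δ(q, a) is the state matching the new tracked value after reading a.
δ(s0, f) = s1; δ(s2, f) = s2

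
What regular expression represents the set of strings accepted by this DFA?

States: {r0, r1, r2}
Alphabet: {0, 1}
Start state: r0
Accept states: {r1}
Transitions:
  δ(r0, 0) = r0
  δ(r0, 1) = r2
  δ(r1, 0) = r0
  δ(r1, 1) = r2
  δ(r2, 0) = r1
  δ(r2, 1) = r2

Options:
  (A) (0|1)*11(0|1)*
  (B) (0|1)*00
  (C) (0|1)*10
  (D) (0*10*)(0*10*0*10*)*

Check each option against the DFA on short strings; one disagreement eliminates an option:
  (A) (0|1)*11(0|1)*: on '10' the DFA goes r0 → r2 → r1 and accepts (r1 ∈ Accept), but the regex does not match it → eliminate
  (B) (0|1)*00: on '00' the DFA goes r0 → r0 → r0 and rejects (r0 ∉ Accept), but the regex matches it → eliminate
  (C) (0|1)*10: agrees with the DFA on every string of length ≤ 6
  (D) (0*10*)(0*10*0*10*)*: on '1' the DFA goes r0 → r2 and rejects (r2 ∉ Accept), but the regex matches it → eliminate
Only (C) is consistent with the DFA.
(C) (0|1)*10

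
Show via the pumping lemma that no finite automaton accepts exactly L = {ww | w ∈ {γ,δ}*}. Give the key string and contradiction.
Assume L is regular with pumping length p. Idea: pumping the leading γ-block breaks the equality of the two halves.
Choose s = γ^p δ γ^p δ ∈ L (with w = γ^p δ). |s| = 2p+2 ≥ p. By the pumping lemma, s = xyz with |xy| ≤ p, |y| > 0, so y = γ^k with k ≥ 1, in the first γ-block. Then xy²z = γ^(p+k) δ γ^p δ, of length 2p+2+k. If k is odd this length is odd, so it cannot be of the form ww. If k is even, each half has length p+1+k/2 ≤ p+k, so the first half lies entirely inside the leading γ-block and contains no δ, while the second half ends in δ; the halves differ. Either way xy²z ∉ L.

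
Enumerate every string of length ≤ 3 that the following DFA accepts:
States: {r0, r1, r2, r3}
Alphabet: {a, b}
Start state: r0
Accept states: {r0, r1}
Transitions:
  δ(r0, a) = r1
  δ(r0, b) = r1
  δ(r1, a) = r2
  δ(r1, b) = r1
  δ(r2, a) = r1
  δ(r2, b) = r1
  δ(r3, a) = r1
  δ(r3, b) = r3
ε, a, b, ab, bb, aaa, aab, abb, baa, bab, bbb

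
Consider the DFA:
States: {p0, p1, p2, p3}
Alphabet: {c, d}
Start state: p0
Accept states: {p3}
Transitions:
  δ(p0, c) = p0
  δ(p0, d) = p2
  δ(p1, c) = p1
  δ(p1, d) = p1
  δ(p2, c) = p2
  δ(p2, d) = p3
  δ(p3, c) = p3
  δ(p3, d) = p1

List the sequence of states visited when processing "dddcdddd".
read 'd': p0 → p2
  read 'd': p2 → p3
  read 'd': p3 → p1
  read 'c': p1 → p1
  read 'd': p1 → p1
  read 'd': p1 → p1
  read 'd': p1 → p1
  read 'd': p1 → p1
p0 -> p2 -> p3 -> p1 -> p1 -> p1 -> p1 -> p1 -> p1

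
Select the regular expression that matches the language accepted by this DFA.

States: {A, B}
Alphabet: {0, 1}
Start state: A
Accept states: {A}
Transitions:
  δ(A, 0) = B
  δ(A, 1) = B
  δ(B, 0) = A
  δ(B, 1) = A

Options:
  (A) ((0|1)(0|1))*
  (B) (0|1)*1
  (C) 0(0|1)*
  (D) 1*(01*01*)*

Check each option against the DFA on short strings; one disagreement eliminates an option:
  (A) ((0|1)(0|1))*: agrees with the DFA on every string of length ≤ 6
  (B) (0|1)*1: on ε the DFA stays in A and accepts (A ∈ Accept), but the regex does not match it → eliminate
  (C) 0(0|1)*: on ε the DFA stays in A and accepts (A ∈ Accept), but the regex does not match it → eliminate
  (D) 1*(01*01*)*: on '1' the DFA goes A → B and rejects (B ∉ Accept), but the regex matches it → eliminate
Only (A) is consistent with the DFA.
(A) ((0|1)(0|1))*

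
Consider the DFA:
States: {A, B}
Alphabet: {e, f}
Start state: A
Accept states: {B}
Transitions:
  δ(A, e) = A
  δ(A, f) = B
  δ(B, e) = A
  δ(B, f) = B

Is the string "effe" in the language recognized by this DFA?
Processing string "effe":
  A --e--> A
  A --f--> B
  B --f--> B
  B --e--> A
Final state: A
Accept states: {B}
No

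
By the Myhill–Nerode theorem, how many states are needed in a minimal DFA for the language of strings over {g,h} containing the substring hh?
By Myhill–Nerode, count the distinguishable equivalence classes: 3 classes — one per longest suffix of the input that is a prefix of 'hh' (lengths 0 through 1), plus an absorbing 'already seen hh' class.
3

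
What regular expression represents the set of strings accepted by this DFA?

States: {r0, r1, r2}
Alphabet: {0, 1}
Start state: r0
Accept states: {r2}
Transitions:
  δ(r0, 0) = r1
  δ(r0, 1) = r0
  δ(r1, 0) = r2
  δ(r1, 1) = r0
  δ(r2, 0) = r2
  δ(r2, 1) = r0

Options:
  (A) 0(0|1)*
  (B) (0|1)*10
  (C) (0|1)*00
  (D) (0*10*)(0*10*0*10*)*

Check each option against the DFA on short strings; one disagreement eliminates an option:
  (A) 0(0|1)*: on '0' the DFA goes r0 → r1 and rejects (r1 ∉ Accept), but the regex matches it → eliminate
  (B) (0|1)*10: on '00' the DFA goes r0 → r1 → r2 and accepts (r2 ∈ Accept), but the regex does not match it → eliminate
  (C) (0|1)*00: agrees with the DFA on every string of length ≤ 6
  (D) (0*10*)(0*10*0*10*)*: on '1' the DFA goes r0 → r0 and rejects (r0 ∉ Accept), but the regex matches it → eliminate
Only (C) is consistent with the DFA.
(C) (0|1)*00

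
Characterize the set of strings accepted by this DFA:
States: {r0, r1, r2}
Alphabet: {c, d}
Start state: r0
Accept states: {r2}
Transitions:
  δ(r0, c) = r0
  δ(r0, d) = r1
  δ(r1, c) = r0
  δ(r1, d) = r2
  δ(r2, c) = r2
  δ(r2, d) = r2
Testing a few strings:
  'd' → reject
  'dccd' → reject
  'cdc' → reject
  'ccd' → reject
State roles: r0=no progress toward dd; r1=one trailing d; r2=substring dd seen
All strings over {c,d} containing the substring dd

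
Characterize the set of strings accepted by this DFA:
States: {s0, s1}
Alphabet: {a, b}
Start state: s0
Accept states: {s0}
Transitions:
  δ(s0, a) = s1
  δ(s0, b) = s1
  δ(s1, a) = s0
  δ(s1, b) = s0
Testing a few strings:
  'bb' → accept
  'a' → reject
  'b' → reject
  'bab' → reject
State roles: s0=even length so far; s1=odd length so far
All strings over {a,b} of even length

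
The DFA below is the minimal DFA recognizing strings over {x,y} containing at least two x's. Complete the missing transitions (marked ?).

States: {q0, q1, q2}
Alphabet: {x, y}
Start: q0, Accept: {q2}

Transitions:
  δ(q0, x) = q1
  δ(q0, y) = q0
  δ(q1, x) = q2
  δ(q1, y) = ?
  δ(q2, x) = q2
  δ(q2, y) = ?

From the language and accept set, identify what each state tracks — q0: zero x's seen; q1: one x seen; q2: ≥ two x's seen.
Each missing δ(q, a) is the state matching the new tracked value after reading a.
δ(q1, y) = q1; δ(q2, y) = q2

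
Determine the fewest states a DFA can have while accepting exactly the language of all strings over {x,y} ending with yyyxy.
By Myhill–Nerode, count the distinguishable equivalence classes: 6 classes — one per longest suffix of the input that is a prefix of 'yyyxy' (lengths 0 through 5); only the length-5 class is accepting.
6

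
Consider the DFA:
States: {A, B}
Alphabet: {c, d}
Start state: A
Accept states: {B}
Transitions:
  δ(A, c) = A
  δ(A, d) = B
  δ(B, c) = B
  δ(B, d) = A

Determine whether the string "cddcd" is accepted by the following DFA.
Processing string "cddcd":
  A --c--> A
  A --d--> B
  B --d--> A
  A --c--> A
  A --d--> B
Final state: B
Accept states: {B}
Yes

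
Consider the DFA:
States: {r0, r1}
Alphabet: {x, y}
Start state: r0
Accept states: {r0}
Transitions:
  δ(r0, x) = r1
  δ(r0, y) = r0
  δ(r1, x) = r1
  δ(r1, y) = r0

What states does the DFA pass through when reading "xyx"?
read 'x': r0 → r1
  read 'y': r1 → r0
  read 'x': r0 → r1
r0 -> r1 -> r0 -> r1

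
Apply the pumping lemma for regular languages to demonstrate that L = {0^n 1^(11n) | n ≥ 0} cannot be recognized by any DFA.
Assume L is regular with pumping length p. Idea: pumping the 0-block breaks the 1:11 ratio.
Choose s = 0^p 1^(11p) (length 12p ≥ p). By the pumping lemma, s = xyz with |xy| ≤ p, |y| > 0, so y = 0^k with k ≥ 1. Then xy²z = 0^(p+k) 1^(11p). For this to be in L we would need 11p = 11(p+k), i.e. 11k = 0, contradicting k ≥ 1. So xy²z ∉ L.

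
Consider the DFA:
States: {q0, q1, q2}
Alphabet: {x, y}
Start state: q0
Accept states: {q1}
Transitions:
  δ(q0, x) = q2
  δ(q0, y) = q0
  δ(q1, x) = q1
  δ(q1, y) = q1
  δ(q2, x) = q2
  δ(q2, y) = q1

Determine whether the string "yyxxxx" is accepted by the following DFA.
Processing string "yyxxxx":
  q0 --y--> q0
  q0 --y--> q0
  q0 --x--> q2
  q2 --x--> q2
  q2 --x--> q2
  q2 --x--> q2
Final state: q2
Accept states: {q1}
No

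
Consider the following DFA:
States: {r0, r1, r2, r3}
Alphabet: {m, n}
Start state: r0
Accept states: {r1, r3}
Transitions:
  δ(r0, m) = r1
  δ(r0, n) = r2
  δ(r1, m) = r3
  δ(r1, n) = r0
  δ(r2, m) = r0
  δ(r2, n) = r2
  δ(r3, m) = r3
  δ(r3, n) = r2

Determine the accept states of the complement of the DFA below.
Complement accept states = All states \ Original accept states
= {r0, r1, r2, r3} \ {r1, r3}
{r0, r2}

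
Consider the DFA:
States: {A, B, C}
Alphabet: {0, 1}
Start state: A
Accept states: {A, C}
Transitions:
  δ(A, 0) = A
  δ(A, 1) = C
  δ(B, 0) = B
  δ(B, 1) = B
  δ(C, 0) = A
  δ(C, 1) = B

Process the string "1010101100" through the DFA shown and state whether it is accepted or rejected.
Processing string "1010101100":
  A --1--> C
  C --0--> A
  A --1--> C
  C --0--> A
  A --1--> C
  C --0--> A
  A --1--> C
  C --1--> B
  B --0--> B
  B --0--> B
Final state: B
Accept states: {A, C}
No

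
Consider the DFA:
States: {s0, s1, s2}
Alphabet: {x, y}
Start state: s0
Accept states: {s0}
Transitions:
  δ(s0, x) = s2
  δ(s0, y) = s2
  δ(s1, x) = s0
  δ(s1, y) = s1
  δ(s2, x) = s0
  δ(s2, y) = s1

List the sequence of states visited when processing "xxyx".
read 'x': s0 → s2
  read 'x': s2 → s0
  read 'y': s0 → s2
  read 'x': s2 → s0
s0 -> s2 -> s0 -> s2 -> s0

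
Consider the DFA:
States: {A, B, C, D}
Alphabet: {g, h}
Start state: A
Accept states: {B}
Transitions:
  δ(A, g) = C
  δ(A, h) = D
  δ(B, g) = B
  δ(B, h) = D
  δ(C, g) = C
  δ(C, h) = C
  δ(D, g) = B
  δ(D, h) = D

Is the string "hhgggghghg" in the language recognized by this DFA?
Processing string "hhgggghghg":
  A --h--> D
  D --h--> D
  D --g--> B
  B --g--> B
  B --g--> B
  B --g--> B
  B --h--> D
  D --g--> B
  B --h--> D
  D --g--> B
Final state: B
Accept states: {B}
Yes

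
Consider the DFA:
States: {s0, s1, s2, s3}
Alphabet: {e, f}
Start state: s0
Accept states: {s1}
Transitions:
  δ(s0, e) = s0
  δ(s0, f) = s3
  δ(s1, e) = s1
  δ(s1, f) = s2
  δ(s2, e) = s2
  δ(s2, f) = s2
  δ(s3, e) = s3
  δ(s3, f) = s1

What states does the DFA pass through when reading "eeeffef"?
read 'e': s0 → s0
  read 'e': s0 → s0
  read 'e': s0 → s0
  read 'f': s0 → s3
  read 'f': s3 → s1
  read 'e': s1 → s1
  read 'f': s1 → s2
s0 -> s0 -> s0 -> s0 -> s3 -> s1 -> s1 -> s2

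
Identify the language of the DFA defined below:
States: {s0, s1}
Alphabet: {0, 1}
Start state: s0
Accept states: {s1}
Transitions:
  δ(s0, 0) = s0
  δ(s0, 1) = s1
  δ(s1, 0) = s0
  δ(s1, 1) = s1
Testing a few strings:
  '0' → reject
  '01' → accept
  '00' → reject
  '011' → accept
State roles: s0=last symbol not 1; s1=last symbol is 1
All binary strings ending with 1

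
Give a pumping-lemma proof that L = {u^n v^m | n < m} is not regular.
Assume L is regular with pumping length p. Idea: pumping up the u-block makes the u-count reach the v-count.
Choose s = u^p v^(p+1) ∈ L. By the pumping lemma, s = xyz with |xy| ≤ p, |y| > 0, so y = u^k with k ≥ 1. Then xy²z = u^(p+k) v^(p+1). Since p+k ≥ p+1, the number of u's is no longer strictly less than the number of v's, so xy²z ∉ L.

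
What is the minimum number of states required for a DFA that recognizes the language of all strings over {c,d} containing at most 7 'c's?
By Myhill–Nerode, count the distinguishable equivalence classes: 9 classes — having seen 0, 1, …, 7, or >7 copies of 'c'; counts 0 through 7 are accepting and >7 is dead.
9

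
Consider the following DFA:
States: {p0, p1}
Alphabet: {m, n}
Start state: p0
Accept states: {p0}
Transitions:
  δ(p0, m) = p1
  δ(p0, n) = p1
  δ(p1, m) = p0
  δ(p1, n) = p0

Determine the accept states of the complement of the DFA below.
Complement accept states = All states \ Original accept states
= {p0, p1} \ {p0}
{p1}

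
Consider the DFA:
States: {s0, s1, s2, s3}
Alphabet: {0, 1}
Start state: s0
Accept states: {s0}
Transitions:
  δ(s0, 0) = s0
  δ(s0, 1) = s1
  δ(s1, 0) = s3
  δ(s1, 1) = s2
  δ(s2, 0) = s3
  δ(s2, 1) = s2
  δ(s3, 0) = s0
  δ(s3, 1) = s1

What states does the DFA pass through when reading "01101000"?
read '0': s0 → s0
  read '1': s0 → s1
  read '1': s1 → s2
  read '0': s2 → s3
  read '1': s3 → s1
  read '0': s1 → s3
  read '0': s3 → s0
  read '0': s0 → s0
s0 -> s0 -> s1 -> s2 -> s3 -> s1 -> s3 -> s0 -> s0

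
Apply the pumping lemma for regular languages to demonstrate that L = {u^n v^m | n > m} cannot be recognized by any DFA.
Assume L is regular with pumping length p. Idea: pumping down the u-block drops the u-count to at most the v-count.
Choose s = u^(p+1) v^p ∈ L (|s| = 2p+1 ≥ p). By the pumping lemma, s = xyz with |xy| ≤ p, |y| > 0, so y = u^k with k ≥ 1. Take i = 0: xz = u^(p+1−k) v^p. Since k ≥ 1, p+1−k ≤ p, so the number of u's is no longer strictly greater than the number of v's, hence xz ∉ L.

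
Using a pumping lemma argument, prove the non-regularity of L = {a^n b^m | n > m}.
Assume L is regular with pumping length p. Idea: pumping down the a-block drops the a-count to at most the b-count.
Choose s = a^(p+1) b^p ∈ L (|s| = 2p+1 ≥ p). By the pumping lemma, s = xyz with |xy| ≤ p, |y| > 0, so y = a^k with k ≥ 1. Take i = 0: xz = a^(p+1−k) b^p. Since k ≥ 1, p+1−k ≤ p, so the number of a's is no longer strictly greater than the number of b's, hence xz ∉ L.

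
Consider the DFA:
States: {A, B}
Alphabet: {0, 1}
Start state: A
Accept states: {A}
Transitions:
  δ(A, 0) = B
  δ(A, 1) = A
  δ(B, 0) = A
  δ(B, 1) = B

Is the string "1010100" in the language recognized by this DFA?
Processing string "1010100":
  A --1--> A
  A --0--> B
  B --1--> B
  B --0--> A
  A --1--> A
  A --0--> B
  B --0--> A
Final state: A
Accept states: {A}
Yes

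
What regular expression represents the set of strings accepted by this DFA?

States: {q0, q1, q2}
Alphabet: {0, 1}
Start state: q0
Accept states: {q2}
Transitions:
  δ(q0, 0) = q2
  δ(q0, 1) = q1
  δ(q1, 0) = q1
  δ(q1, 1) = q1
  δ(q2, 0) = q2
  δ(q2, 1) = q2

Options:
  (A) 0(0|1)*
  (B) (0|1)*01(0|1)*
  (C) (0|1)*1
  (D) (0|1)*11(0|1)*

Check each option against the DFA on short strings; one disagreement eliminates an option:
  (A) 0(0|1)*: agrees with the DFA on every string of length ≤ 6
  (B) (0|1)*01(0|1)*: on '0' the DFA goes q0 → q2 and accepts (q2 ∈ Accept), but the regex does not match it → eliminate
  (C) (0|1)*1: on '0' the DFA goes q0 → q2 and accepts (q2 ∈ Accept), but the regex does not match it → eliminate
  (D) (0|1)*11(0|1)*: on '0' the DFA goes q0 → q2 and accepts (q2 ∈ Accept), but the regex does not match it → eliminate
Only (A) is consistent with the DFA.
(A) 0(0|1)*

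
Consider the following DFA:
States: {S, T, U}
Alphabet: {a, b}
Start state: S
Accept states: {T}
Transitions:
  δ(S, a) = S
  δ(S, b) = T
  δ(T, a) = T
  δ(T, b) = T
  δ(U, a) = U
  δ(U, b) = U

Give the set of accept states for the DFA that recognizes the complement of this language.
Complement accept states = All states \ Original accept states
= {S, T, U} \ {T}
{S, U}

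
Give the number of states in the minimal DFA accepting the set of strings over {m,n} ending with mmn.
By Myhill–Nerode, count the distinguishable equivalence classes: 4 classes — one per longest suffix of the input that is a prefix of 'mmn' (lengths 0 through 3); only the length-3 class is accepting.
4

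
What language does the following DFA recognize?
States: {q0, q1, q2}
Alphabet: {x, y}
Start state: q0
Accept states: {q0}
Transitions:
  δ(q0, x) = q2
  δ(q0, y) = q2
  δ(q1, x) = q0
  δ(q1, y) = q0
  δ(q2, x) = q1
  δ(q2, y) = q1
Testing a few strings:
  'xxy' → accept
  'xxxx' → reject
  'xx' → reject
  'xxyy' → reject
State roles: q0=length ≡ 0 (mod 3); q1=length ≡ 2 (mod 3); q2=length ≡ 1 (mod 3)
All strings over {x,y} whose length is a multiple of 3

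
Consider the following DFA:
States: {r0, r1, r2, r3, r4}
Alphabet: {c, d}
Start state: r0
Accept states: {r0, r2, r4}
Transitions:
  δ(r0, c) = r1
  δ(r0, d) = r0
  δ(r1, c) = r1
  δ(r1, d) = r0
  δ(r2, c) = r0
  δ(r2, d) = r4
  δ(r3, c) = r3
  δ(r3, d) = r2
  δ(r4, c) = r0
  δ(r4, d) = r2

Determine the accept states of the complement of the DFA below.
Complement accept states = All states \ Original accept states
= {r0, r1, r2, r3, r4} \ {r0, r2, r4}
{r1, r3}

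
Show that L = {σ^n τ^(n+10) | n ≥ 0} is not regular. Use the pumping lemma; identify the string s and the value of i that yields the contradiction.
Assume L is regular with pumping length p. Idea: pumping the σ-block breaks the fixed offset of 10.
Choose s = σ^p τ^(p+10) ∈ L. By the pumping lemma, s = xyz with |xy| ≤ p, |y| > 0, so y = σ^k with k ≥ 1. Then xy²z = σ^(p+k) τ^(p+10). For this to be in L we would need p+10 = (p+k)+10, i.e. k = 0, contradicting k ≥ 1. So xy²z ∉ L.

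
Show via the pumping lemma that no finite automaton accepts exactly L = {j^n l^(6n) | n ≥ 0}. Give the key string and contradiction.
Assume L is regular with pumping length p. Idea: pumping the j-block breaks the 1:6 ratio.
Choose s = j^p l^(6p) (length 7p ≥ p). By the pumping lemma, s = xyz with |xy| ≤ p, |y| > 0, so y = j^k with k ≥ 1. Then xy²z = j^(p+k) l^(6p). For this to be in L we would need 6p = 6(p+k), i.e. 6k = 0, contradicting k ≥ 1. So xy²z ∉ L.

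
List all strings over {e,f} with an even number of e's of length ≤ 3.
ε, f, ee, ff, eef, efe, fee, fff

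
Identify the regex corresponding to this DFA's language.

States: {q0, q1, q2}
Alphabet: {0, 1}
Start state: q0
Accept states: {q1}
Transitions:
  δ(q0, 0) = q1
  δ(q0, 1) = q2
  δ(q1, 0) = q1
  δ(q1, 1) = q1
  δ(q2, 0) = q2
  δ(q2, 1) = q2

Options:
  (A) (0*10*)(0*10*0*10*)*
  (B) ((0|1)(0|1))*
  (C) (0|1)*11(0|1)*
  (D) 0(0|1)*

Check each option against the DFA on short strings; one disagreement eliminates an option:
  (A) (0*10*)(0*10*0*10*)*: on '0' the DFA goes q0 → q1 and accepts (q1 ∈ Accept), but the regex does not match it → eliminate
  (B) ((0|1)(0|1))*: on ε the DFA stays in q0 and rejects (q0 ∉ Accept), but the regex matches it → eliminate
  (C) (0|1)*11(0|1)*: on '0' the DFA goes q0 → q1 and accepts (q1 ∈ Accept), but the regex does not match it → eliminate
  (D) 0(0|1)*: agrees with the DFA on every string of length ≤ 6
Only (D) is consistent with the DFA.
(D) 0(0|1)*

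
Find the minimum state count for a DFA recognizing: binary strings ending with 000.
By Myhill–Nerode, count the distinguishable equivalence classes: 4 classes — one per longest suffix of the input that is a prefix of '000' (lengths 0 through 3); only the length-3 class is accepting.
4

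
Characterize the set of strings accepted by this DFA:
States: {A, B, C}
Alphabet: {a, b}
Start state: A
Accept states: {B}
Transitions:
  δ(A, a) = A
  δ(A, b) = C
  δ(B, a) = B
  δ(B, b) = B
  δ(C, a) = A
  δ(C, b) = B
Testing a few strings:
  'ab' → reject
  'bbb' → accept
  'b' → reject
  'bb' → accept
State roles: A=no progress toward bb; B=substring bb seen; C=one trailing b
All strings over {a,b} containing the substring bb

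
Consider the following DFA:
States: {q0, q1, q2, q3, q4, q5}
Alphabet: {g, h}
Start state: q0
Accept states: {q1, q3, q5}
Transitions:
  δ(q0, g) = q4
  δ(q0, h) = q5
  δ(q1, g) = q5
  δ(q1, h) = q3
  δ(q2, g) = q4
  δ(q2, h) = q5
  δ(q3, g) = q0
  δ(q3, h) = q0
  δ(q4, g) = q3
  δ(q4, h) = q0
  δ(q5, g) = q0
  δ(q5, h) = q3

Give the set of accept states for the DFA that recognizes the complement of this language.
Complement accept states = All states \ Original accept states
= {q0, q1, q2, q3, q4, q5} \ {q1, q3, q5}
{q0, q2, q4}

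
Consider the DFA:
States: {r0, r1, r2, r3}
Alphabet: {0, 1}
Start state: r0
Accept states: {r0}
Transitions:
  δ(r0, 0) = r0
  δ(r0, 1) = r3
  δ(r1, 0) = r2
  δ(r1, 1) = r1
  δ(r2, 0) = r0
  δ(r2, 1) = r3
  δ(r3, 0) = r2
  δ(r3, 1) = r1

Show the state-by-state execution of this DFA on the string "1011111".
read '1': r0 → r3
  read '0': r3 → r2
  read '1': r2 → r3
  read '1': r3 → r1
  read '1': r1 → r1
  read '1': r1 → r1
  read '1': r1 → r1
r0 -> r3 -> r2 -> r3 -> r1 -> r1 -> r1 -> r1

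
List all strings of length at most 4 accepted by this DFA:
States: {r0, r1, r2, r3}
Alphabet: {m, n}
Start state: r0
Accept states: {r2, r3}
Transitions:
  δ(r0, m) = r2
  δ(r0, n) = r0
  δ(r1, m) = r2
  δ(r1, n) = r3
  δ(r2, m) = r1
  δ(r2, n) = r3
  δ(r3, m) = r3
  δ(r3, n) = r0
m, mn, nm, mmm, mmn, mnm, nmn, nnm, mmmn, mmnm, mnmm, mnnm, nmmm, nmmn, nmnm, nnmn, nnnm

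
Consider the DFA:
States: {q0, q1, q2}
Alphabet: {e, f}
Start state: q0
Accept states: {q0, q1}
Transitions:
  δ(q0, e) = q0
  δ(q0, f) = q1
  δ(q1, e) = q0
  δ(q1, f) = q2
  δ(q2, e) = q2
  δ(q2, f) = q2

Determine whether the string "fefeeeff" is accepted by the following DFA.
Processing string "fefeeeff":
  q0 --f--> q1
  q1 --e--> q0
  q0 --f--> q1
  q1 --e--> q0
  q0 --e--> q0
  q0 --e--> q0
  q0 --f--> q1
  q1 --f--> q2
Final state: q2
Accept states: {q0, q1}
No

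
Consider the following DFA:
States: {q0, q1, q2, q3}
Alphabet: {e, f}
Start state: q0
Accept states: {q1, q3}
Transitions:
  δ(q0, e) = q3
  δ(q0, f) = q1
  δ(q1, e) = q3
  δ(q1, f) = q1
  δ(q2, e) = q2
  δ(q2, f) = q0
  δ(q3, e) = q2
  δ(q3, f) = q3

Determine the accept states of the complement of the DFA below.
Complement accept states = All states \ Original accept states
= {q0, q1, q2, q3} \ {q1, q3}
{q0, q2}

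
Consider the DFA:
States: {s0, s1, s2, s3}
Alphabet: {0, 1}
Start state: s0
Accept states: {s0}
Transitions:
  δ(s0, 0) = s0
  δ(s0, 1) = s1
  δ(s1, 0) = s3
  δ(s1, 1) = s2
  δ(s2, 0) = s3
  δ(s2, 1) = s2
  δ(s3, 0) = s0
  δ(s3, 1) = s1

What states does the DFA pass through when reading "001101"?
read '0': s0 → s0
  read '0': s0 → s0
  read '1': s0 → s1
  read '1': s1 → s2
  read '0': s2 → s3
  read '1': s3 → s1
s0 -> s0 -> s0 -> s1 -> s2 -> s3 -> s1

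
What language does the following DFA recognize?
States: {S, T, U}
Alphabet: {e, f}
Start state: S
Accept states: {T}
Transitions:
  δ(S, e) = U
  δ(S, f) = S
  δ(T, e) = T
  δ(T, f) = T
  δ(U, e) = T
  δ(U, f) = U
Testing a few strings:
  'ee' → accept
  'f' → reject
  'eee' → accept
  'ffef' → reject
State roles: S=zero e's seen; T=≥ two e's seen; U=one e seen
All strings over {e,f} containing at least two e's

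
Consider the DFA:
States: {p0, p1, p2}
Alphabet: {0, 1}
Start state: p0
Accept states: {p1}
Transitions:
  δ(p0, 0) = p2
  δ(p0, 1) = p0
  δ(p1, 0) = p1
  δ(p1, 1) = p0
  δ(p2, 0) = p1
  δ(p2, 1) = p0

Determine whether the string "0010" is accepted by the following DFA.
Processing string "0010":
  p0 --0--> p2
  p2 --0--> p1
  p1 --1--> p0
  p0 --0--> p2
Final state: p2
Accept states: {p1}
No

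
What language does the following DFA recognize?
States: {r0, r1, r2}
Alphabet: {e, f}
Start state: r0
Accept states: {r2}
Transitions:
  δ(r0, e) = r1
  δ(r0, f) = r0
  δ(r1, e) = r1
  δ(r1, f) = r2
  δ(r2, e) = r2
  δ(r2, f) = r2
Testing a few strings:
  'eeff' → accept
  'e' → reject
  'efff' → accept
  'ffe' → reject
State roles: r0=no e seen yet; r1=seen a e, waiting for f; r2=substring ef seen
All strings over {e,f} containing the substring ef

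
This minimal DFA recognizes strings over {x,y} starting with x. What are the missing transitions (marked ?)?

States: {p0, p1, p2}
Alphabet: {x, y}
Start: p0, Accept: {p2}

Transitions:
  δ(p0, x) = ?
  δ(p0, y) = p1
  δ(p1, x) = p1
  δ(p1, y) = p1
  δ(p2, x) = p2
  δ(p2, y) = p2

From the language and accept set, identify what each state tracks — p0: no input read; p1: started with y (dead); p2: started with x.
Each missing δ(q, a) is the state matching the new tracked value after reading a.
δ(p0, x) = p2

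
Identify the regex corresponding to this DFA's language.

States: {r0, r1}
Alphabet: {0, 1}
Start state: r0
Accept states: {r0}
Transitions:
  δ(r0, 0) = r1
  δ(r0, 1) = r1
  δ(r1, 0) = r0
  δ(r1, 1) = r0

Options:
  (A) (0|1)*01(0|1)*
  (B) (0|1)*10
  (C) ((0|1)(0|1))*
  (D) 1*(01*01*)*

Check each option against the DFA on short strings; one disagreement eliminates an option:
  (A) (0|1)*01(0|1)*: on ε the DFA stays in r0 and accepts (r0 ∈ Accept), but the regex does not match it → eliminate
  (B) (0|1)*10: on ε the DFA stays in r0 and accepts (r0 ∈ Accept), but the regex does not match it → eliminate
  (C) ((0|1)(0|1))*: agrees with the DFA on every string of length ≤ 6
  (D) 1*(01*01*)*: on '1' the DFA goes r0 → r1 and rejects (r1 ∉ Accept), but the regex matches it → eliminate
Only (C) is consistent with the DFA.
(C) ((0|1)(0|1))*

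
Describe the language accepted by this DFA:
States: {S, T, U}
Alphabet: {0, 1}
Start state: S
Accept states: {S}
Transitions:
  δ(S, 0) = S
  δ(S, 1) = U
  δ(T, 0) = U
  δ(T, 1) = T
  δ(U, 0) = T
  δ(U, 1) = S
Testing a few strings:
  '0' → accept
  '00' → accept
  '110' → accept
  '001' → reject
State roles: S=value ≡ 0 (mod 3); T=value ≡ 2 (mod 3); U=value ≡ 1 (mod 3)
All binary strings representing a multiple of 3 (read in base 2; leading zeros allowed and ε counts as 0)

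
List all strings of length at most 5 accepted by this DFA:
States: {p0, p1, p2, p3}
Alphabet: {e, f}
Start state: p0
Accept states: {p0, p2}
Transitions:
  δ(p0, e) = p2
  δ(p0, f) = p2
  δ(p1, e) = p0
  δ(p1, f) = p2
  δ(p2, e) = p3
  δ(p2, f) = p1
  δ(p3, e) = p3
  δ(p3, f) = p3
ε, e, f, efe, eff, ffe, fff, efee, efef, ffee, ffef, efffe, effff, ffffe, fffff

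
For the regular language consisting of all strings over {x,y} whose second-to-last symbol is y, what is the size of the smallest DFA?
By Myhill–Nerode, count the distinguishable equivalence classes: 2^2 = 4 classes — the DFA must remember the last 2 symbols read; every pair of distinct length-2 suffixes is distinguishable by some continuation.
4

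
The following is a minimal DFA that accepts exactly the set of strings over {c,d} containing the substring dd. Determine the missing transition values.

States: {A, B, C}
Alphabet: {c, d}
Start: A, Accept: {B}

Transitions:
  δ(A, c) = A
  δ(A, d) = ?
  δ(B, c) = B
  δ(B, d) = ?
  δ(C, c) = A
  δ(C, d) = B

From the language and accept set, identify what each state tracks — A: no progress toward dd; B: substring dd seen; C: one trailing d.
Each missing δ(q, a) is the state matching the new tracked value after reading a.
δ(A, d) = C; δ(B, d) = B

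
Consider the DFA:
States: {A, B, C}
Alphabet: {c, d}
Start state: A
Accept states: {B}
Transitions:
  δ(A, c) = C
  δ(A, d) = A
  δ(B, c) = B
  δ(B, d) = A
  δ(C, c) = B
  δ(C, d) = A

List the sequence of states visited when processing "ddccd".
read 'd': A → A
  read 'd': A → A
  read 'c': A → C
  read 'c': C → B
  read 'd': B → A
A -> A -> A -> C -> B -> A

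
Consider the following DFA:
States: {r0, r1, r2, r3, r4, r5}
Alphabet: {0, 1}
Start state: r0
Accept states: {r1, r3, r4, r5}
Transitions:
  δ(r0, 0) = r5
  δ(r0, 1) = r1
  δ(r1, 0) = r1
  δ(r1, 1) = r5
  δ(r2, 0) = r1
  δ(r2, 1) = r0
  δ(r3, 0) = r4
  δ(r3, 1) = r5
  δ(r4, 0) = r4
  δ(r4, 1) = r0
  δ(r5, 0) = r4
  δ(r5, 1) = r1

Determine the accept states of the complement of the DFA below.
Complement accept states = All states \ Original accept states
= {r0, r1, r2, r3, r4, r5} \ {r1, r3, r4, r5}
{r0, r2}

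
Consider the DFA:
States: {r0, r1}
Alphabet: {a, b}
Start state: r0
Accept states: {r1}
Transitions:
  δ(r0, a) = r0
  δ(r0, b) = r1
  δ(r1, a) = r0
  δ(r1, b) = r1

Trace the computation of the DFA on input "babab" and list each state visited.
read 'b': r0 → r1
  read 'a': r1 → r0
  read 'b': r0 → r1
  read 'a': r1 → r0
  read 'b': r0 → r1
r0 -> r1 -> r0 -> r1 -> r0 -> r1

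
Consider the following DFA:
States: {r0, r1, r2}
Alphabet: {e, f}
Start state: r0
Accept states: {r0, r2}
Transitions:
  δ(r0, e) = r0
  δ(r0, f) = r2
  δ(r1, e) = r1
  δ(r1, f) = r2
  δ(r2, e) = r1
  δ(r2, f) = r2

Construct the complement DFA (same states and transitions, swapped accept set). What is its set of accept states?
Complement accept states = All states \ Original accept states
= {r0, r1, r2} \ {r0, r2}
{r1}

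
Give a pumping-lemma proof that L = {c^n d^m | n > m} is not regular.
Assume L is regular with pumping length p. Idea: pumping down the c-block drops the c-count to at most the d-count.
Choose s = c^(p+1) d^p ∈ L (|s| = 2p+1 ≥ p). By the pumping lemma, s = xyz with |xy| ≤ p, |y| > 0, so y = c^k with k ≥ 1. Take i = 0: xz = c^(p+1−k) d^p. Since k ≥ 1, p+1−k ≤ p, so the number of c's is no longer strictly greater than the number of d's, hence xz ∉ L.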